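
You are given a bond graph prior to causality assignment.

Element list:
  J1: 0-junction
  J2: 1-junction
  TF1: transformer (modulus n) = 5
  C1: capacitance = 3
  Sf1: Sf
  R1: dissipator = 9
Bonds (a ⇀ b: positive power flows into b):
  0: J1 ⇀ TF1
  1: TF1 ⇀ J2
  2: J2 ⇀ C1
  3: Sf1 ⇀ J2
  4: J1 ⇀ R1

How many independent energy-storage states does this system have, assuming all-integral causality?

1  (C1 all integral)

b3 |Sf1  (Sf1: flow source, stroke at near end)
b1 |J2  (common-f at J2 fixed by 3)
b2 |J2  (J2: bond 3 brought flow, rest push out)
b0 |TF1  (TF1: transformer flips bond 1)
b4 |J1  (only one effort-in slot at J1)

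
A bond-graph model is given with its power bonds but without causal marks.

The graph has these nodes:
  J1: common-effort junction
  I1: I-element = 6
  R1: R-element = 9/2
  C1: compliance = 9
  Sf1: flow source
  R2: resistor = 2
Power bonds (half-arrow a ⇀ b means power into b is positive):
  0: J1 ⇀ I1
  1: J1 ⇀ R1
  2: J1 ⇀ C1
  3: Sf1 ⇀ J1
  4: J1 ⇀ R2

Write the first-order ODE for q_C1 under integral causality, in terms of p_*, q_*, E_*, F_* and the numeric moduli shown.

b3 stroke→Sf1  (Sf1: flow source, stroke at near end)
b0 stroke→I1  (prefer integral on I1)
b2 stroke→J1  (C1 outputs effort q/C1)
b1 stroke→R1  (J1: bond 2 brought effort, rest push out)
b4 stroke→R2  (common-e at J1 fixed by 2)

dq_C1/dt = F_Sf1 - p_I1/6 - 13*q_C1/162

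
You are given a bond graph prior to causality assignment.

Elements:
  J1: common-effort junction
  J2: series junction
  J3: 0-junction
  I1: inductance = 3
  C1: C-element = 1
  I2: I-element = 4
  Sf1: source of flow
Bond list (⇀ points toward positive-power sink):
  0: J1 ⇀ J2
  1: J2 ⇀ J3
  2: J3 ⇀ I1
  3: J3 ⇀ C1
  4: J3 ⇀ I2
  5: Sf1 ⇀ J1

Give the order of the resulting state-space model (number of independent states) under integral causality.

b5 →Sf1  (Sf1 fixes flow; stroke at Sf1)
b0 →J1  (J1 needs exactly one e-in)
b1 →J2  (1-jn J2 has f-setter on 0)
b2 →I1  (I1 integral (f out))
b3 →J3  (C1 outputs effort q/C1)
b4 →I2  (J3: bond 3 brought effort, rest push out)

3  (C1, I1, I2 all integral)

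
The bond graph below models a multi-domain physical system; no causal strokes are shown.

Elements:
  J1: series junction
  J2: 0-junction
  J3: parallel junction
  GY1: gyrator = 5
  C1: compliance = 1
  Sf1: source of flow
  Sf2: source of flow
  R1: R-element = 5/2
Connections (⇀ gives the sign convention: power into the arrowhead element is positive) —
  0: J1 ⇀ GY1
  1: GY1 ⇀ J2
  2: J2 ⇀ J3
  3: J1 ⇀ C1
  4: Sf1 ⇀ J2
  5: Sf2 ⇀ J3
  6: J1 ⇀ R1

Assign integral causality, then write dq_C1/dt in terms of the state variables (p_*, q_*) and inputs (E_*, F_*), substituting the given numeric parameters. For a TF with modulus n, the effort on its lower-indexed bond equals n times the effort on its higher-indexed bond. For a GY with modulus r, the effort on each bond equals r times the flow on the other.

β4 stroke→Sf1  (source Sf1 imposes f)
β5 stroke→Sf2  (Sf2: flow source, stroke at near end)
β2 stroke→J3  (closing 0-jn rule on J3)
β1 stroke→J2  (only one effort-in slot at J2)
β0 stroke→J1  (GY1 both-in/both-out from 1)
β3 stroke→J1  (prefer integral on C1)
β6 stroke→R1  (J1: last free bond brings flow in)

dq_C1/dt = 2*F_Sf1 + 2*F_Sf2 - 2*q_C1/5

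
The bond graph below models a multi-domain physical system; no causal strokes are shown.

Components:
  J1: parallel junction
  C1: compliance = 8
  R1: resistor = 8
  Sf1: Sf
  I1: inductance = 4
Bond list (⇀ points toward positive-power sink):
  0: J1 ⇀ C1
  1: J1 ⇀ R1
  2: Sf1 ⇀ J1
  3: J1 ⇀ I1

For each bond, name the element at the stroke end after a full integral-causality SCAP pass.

b2 |Sf1  (Sf1 (Sf) sets flow on bond)
b0 |J1  (prefer integral on C1)
b1 |R1  (J1: bond 0 brought effort, rest push out)
b3 |I1  (J1: bond 0 brought effort, rest push out)

#0 stroke at J1
#1 stroke at R1
#2 stroke at Sf1
#3 stroke at I1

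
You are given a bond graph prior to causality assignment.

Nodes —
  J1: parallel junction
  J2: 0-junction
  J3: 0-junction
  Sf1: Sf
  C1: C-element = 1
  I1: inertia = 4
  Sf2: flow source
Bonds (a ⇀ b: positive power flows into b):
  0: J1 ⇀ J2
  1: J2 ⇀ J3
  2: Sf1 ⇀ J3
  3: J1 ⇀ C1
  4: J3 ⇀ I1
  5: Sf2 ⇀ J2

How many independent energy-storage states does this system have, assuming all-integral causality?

β2 stroke→Sf1  (Sf1: flow source, stroke at near end)
β5 stroke→Sf2  (Sf2: flow source, stroke at near end)
β3 stroke→J1  (prefer integral on C1)
β0 stroke→J2  (common-e at J1 fixed by 3)
β1 stroke→J3  (0-jn J2 has e-setter on 0)
β4 stroke→I1  (common-e at J3 fixed by 1)

2  (C1, I1 all integral)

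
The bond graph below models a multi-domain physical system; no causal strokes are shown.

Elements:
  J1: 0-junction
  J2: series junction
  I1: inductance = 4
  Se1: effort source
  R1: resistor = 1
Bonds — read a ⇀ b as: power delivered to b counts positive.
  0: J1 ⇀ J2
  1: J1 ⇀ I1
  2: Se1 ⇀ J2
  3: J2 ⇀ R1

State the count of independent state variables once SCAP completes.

1  (I1 all integral)

bond 2 |J2  (Se1 fixes effort; stroke away)
bond 1 |I1  (I1 integral (f out))
bond 0 |J1  (only one effort-in slot at J1)
bond 3 |J2  (J2 flow already set via bond 0)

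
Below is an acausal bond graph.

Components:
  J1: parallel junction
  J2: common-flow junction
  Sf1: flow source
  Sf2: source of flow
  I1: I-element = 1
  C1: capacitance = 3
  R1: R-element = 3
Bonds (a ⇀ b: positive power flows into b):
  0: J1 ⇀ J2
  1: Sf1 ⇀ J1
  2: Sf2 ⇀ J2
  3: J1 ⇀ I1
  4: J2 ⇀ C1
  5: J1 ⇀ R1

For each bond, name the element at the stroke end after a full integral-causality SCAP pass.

β1 stroke at Sf1  (Sf1 (Sf) sets flow on bond)
β2 stroke at Sf2  (Sf2 fixes flow; stroke at Sf2)
β0 stroke at J2  (common-f at J2 fixed by 2)
β4 stroke at J2  (common-f at J2 fixed by 2)
β3 stroke at I1  (I1 outputs flow p/I1)
β5 stroke at J1  (J1: last free bond brings effort in)

bond 0 |J2
bond 1 |Sf1
bond 2 |Sf2
bond 3 |I1
bond 4 |J2
bond 5 |J1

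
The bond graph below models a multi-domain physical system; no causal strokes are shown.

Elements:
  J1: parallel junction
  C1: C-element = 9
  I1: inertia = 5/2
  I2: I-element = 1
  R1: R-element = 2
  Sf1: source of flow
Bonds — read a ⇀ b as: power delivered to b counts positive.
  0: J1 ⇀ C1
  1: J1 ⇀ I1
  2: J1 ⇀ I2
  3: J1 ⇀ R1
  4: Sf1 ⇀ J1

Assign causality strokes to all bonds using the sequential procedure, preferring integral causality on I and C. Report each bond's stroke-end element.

#4 stroke→Sf1  (Sf1: flow source, stroke at near end)
#0 stroke→J1  (C1: C, integral causality)
#1 stroke→I1  (0-jn J1 has e-setter on 0)
#2 stroke→I2  (J1: bond 0 brought effort, rest push out)
#3 stroke→R1  (common-e at J1 fixed by 0)

#0 |J1
#1 |I1
#2 |I2
#3 |R1
#4 |Sf1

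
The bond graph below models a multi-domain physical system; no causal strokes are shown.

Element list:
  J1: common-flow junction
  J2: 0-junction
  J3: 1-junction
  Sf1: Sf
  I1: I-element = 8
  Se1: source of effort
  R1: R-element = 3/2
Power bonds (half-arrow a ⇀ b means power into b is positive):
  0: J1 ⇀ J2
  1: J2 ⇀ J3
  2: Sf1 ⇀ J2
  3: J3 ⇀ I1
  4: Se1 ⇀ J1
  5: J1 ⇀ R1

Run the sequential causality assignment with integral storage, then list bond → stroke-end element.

bond 2 stroke→Sf1  (Sf1 (Sf) sets flow on bond)
bond 4 stroke→J1  (Se1: effort source, stroke at far end)
bond 3 stroke→I1  (I1 outputs flow p/I1)
bond 1 stroke→J3  (J3 flow already set via bond 3)
bond 0 stroke→J2  (closing 0-jn rule on J2)
bond 5 stroke→J1  (1-jn J1 has f-setter on 0)

#0 |J2
#1 |J3
#2 |Sf1
#3 |I1
#4 |J1
#5 |J1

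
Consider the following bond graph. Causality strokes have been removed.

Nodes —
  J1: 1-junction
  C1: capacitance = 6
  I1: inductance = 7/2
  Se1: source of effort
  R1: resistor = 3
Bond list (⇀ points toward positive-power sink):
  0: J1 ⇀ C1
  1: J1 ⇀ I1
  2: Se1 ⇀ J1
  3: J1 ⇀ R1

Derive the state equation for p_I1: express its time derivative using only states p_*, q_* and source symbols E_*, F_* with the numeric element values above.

β2 →J1  (Se1 fixes effort; stroke away)
β0 →J1  (prefer integral on C1)
β1 →I1  (I1 outputs flow p/I1)
β3 →J1  (1-jn J1 has f-setter on 1)

dp_I1/dt = E_Se1 - 6*p_I1/7 - q_C1/6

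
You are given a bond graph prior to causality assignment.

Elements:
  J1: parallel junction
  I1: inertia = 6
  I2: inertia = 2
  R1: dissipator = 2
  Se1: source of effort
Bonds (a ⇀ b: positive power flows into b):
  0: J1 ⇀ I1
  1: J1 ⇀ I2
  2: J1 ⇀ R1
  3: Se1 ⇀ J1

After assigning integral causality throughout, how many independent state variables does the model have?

2  (I1, I2 all integral)

b3 stroke at J1  (Se1: effort source, stroke at far end)
b0 stroke at I1  (J1 effort already set via bond 3)
b1 stroke at I2  (J1 effort already set via bond 3)
b2 stroke at R1  (common-e at J1 fixed by 3)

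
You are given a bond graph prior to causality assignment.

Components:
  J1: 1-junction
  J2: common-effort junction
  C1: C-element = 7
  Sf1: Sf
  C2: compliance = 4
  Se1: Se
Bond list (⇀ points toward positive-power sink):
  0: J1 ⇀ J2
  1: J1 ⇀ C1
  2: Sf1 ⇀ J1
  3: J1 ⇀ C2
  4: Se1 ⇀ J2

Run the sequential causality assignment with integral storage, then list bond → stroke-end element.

β0 stroke at J1
β1 stroke at J1
β2 stroke at Sf1
β3 stroke at J1
β4 stroke at J2

β2 stroke at Sf1  (Sf1: flow source, stroke at near end)
β4 stroke at J2  (source Se1 imposes e)
β0 stroke at J1  (1-jn J1 has f-setter on 2)
β1 stroke at J1  (common-f at J1 fixed by 2)
β3 stroke at J1  (J1: bond 2 brought flow, rest push out)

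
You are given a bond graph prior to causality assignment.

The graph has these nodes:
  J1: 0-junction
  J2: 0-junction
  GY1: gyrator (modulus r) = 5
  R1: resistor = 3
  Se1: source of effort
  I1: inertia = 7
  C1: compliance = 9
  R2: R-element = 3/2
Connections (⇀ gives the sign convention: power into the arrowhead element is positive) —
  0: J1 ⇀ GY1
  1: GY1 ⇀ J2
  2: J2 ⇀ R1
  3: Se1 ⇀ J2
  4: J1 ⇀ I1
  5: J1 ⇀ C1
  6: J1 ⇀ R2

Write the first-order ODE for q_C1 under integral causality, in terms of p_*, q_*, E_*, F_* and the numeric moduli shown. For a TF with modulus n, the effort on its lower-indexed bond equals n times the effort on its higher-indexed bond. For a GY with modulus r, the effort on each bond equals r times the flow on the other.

b3 →J2  (Se1: effort source, stroke at far end)
b1 →GY1  (J2 effort already set via bond 3)
b2 →R1  (J2 effort already set via bond 3)
b0 →GY1  (GY1: gyrator matches bond 1)
b4 →I1  (I1 outputs flow p/I1)
b5 →J1  (prefer integral on C1)
b6 →R2  (J1: bond 5 brought effort, rest push out)

dq_C1/dt = -E_Se1/5 - p_I1/7 - 2*q_C1/27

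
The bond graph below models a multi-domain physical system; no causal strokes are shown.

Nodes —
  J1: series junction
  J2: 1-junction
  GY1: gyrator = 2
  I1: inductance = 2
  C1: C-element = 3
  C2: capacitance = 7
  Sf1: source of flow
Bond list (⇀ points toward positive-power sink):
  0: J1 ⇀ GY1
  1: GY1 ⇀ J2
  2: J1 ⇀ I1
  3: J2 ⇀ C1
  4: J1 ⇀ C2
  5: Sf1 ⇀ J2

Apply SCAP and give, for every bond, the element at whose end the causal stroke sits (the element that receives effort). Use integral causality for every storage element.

b5 stroke at Sf1  (Sf1: flow source, stroke at near end)
b1 stroke at J2  (1-jn J2 has f-setter on 5)
b3 stroke at J2  (J2: bond 5 brought flow, rest push out)
b0 stroke at J1  (GY1: gyrator matches bond 1)
b2 stroke at I1  (I1 integral (f out))
b4 stroke at J1  (J1: bond 2 brought flow, rest push out)

β0 →J1
β1 →J2
β2 →I1
β3 →J2
β4 →J1
β5 →Sf1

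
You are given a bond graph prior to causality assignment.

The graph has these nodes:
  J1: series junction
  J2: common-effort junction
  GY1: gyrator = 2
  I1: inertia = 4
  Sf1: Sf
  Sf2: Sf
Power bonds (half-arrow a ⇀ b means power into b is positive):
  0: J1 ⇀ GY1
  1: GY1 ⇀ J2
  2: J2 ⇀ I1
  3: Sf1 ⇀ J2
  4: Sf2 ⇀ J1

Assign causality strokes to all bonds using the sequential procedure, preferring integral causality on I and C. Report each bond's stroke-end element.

#0 stroke→J1
#1 stroke→J2
#2 stroke→I1
#3 stroke→Sf1
#4 stroke→Sf2

b3 stroke→Sf1  (source Sf1 imposes f)
b4 stroke→Sf2  (Sf2 (Sf) sets flow on bond)
b0 stroke→J1  (J1 flow already set via bond 4)
b1 stroke→J2  (GY GY1: same side as bond 0)
b2 stroke→I1  (0-jn J2 has e-setter on 1)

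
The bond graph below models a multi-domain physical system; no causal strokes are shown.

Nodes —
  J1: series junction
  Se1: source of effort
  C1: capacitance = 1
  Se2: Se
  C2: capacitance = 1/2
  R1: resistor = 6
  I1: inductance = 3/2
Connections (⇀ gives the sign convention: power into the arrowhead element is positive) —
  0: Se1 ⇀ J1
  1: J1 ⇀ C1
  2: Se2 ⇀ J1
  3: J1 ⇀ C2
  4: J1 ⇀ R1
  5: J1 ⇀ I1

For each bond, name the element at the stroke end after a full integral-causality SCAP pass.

bond 0 stroke→J1
bond 1 stroke→J1
bond 2 stroke→J1
bond 3 stroke→J1
bond 4 stroke→J1
bond 5 stroke→I1

bond 0 |J1  (Se1 fixes effort; stroke away)
bond 2 |J1  (Se2 fixes effort; stroke away)
bond 1 |J1  (C1 outputs effort q/C1)
bond 3 |J1  (C2 outputs effort q/C2)
bond 5 |I1  (prefer integral on I1)
bond 4 |J1  (1-jn J1 has f-setter on 5)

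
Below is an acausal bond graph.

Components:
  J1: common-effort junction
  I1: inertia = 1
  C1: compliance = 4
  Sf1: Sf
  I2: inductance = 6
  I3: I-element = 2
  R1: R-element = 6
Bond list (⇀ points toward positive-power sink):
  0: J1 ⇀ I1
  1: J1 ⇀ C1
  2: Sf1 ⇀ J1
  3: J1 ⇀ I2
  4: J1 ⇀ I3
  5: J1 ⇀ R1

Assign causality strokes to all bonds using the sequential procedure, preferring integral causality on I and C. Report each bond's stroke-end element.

#2 →Sf1  (Sf1: flow source, stroke at near end)
#0 →I1  (I1: I, integral causality)
#1 →J1  (C1: C, integral causality)
#3 →I2  (0-jn J1 has e-setter on 1)
#4 →I3  (J1 effort already set via bond 1)
#5 →R1  (J1: bond 1 brought effort, rest push out)

bond 0 |I1
bond 1 |J1
bond 2 |Sf1
bond 3 |I2
bond 4 |I3
bond 5 |R1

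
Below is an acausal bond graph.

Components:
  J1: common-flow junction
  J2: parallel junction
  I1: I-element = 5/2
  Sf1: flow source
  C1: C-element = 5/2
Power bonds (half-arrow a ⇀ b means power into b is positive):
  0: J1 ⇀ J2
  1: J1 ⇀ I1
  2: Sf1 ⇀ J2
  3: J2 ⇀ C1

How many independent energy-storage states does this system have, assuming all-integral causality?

2  (C1, I1 all integral)

bond 2 |Sf1  (Sf1: flow source, stroke at near end)
bond 1 |I1  (prefer integral on I1)
bond 0 |J1  (J1: bond 1 brought flow, rest push out)
bond 3 |J2  (J2: last free bond brings effort in)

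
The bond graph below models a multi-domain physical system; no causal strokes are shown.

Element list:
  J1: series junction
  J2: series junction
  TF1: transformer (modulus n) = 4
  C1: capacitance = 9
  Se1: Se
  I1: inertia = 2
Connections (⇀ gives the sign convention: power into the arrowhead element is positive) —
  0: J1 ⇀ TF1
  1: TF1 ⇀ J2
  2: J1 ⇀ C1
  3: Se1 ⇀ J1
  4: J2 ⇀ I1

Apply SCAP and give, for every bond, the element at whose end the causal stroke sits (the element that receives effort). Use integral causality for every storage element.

b0 |TF1
b1 |J2
b2 |J1
b3 |J1
b4 |I1

β3 stroke at J1  (Se1 (Se) sets effort on bond)
β2 stroke at J1  (C1: C, integral causality)
β0 stroke at TF1  (closing 1-jn rule on J1)
β1 stroke at J2  (TF TF1: opposite of bond 0)
β4 stroke at I1  (closing 1-jn rule on J2)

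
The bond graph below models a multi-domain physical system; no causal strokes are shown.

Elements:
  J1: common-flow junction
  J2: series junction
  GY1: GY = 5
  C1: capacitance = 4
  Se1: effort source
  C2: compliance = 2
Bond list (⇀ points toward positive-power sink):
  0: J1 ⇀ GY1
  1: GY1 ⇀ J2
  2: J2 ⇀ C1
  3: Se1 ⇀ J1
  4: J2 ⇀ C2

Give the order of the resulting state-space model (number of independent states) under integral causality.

2  (C1, C2 all integral)

b3 stroke at J1  (Se1 (Se) sets effort on bond)
b0 stroke at GY1  (closing 1-jn rule on J1)
b1 stroke at GY1  (GY1 both-in/both-out from 0)
b2 stroke at J2  (J2: bond 1 brought flow, rest push out)
b4 stroke at J2  (common-f at J2 fixed by 1)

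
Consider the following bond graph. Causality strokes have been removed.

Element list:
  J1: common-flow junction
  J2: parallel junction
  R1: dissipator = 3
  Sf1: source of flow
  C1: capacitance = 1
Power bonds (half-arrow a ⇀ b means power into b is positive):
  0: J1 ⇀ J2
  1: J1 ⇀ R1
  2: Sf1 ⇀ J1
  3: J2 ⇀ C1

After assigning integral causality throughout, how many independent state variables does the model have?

b2 stroke→Sf1  (Sf1 fixes flow; stroke at Sf1)
b0 stroke→J1  (J1: bond 2 brought flow, rest push out)
b1 stroke→J1  (1-jn J1 has f-setter on 2)
b3 stroke→J2  (J2 needs exactly one e-in)

1  (C1 all integral)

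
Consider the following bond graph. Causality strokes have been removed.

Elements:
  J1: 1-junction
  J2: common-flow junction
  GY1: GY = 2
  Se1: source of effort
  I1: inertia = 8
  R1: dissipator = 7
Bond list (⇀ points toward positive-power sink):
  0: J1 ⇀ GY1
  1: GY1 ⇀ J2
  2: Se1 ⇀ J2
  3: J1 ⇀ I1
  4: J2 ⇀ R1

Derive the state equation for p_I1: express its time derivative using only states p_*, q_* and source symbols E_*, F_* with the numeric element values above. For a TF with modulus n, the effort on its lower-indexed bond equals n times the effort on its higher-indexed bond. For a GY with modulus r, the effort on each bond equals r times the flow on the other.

b2 stroke→J2  (source Se1 imposes e)
b3 stroke→I1  (prefer integral on I1)
b0 stroke→J1  (J1: bond 3 brought flow, rest push out)
b1 stroke→J2  (GY1: gyrator matches bond 0)
b4 stroke→R1  (J2 needs exactly one f-in)

dp_I1/dt = -2*E_Se1/7 - p_I1/14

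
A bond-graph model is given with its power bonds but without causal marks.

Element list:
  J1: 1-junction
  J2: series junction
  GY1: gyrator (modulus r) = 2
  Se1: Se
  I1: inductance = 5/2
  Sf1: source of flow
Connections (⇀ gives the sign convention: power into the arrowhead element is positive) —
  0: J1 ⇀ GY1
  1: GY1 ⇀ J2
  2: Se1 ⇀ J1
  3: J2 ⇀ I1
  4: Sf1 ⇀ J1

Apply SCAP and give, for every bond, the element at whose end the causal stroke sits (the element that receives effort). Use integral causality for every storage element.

#0 stroke at J1
#1 stroke at J2
#2 stroke at J1
#3 stroke at I1
#4 stroke at Sf1

bond 2 |J1  (Se1: effort source, stroke at far end)
bond 4 |Sf1  (Sf1: flow source, stroke at near end)
bond 0 |J1  (1-jn J1 has f-setter on 4)
bond 1 |J2  (GY1 both-in/both-out from 0)
bond 3 |I1  (only one flow-in slot at J2)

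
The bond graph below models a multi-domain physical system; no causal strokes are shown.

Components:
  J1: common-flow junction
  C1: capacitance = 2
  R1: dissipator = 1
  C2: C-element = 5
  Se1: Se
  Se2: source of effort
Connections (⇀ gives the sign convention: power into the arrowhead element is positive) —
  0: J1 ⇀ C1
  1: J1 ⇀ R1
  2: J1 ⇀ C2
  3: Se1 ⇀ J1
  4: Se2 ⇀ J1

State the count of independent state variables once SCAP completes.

bond 3 stroke→J1  (Se1 (Se) sets effort on bond)
bond 4 stroke→J1  (Se2 (Se) sets effort on bond)
bond 0 stroke→J1  (C1 integral (e out))
bond 2 stroke→J1  (prefer integral on C2)
bond 1 stroke→R1  (J1 needs exactly one f-in)

2  (C1, C2 all integral)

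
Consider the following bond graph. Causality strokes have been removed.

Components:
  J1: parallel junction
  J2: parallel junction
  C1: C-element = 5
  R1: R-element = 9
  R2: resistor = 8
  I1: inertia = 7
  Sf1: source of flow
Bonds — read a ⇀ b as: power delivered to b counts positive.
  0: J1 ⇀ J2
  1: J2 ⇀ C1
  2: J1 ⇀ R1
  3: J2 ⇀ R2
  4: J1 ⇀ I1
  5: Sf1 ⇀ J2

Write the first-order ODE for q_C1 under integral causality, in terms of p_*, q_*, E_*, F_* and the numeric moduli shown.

β5 stroke at Sf1  (Sf1: flow source, stroke at near end)
β1 stroke at J2  (C1 outputs effort q/C1)
β0 stroke at J1  (J2: bond 1 brought effort, rest push out)
β3 stroke at R2  (J2 effort already set via bond 1)
β2 stroke at R1  (0-jn J1 has e-setter on 0)
β4 stroke at I1  (common-e at J1 fixed by 0)

dq_C1/dt = F_Sf1 - p_I1/7 - 17*q_C1/360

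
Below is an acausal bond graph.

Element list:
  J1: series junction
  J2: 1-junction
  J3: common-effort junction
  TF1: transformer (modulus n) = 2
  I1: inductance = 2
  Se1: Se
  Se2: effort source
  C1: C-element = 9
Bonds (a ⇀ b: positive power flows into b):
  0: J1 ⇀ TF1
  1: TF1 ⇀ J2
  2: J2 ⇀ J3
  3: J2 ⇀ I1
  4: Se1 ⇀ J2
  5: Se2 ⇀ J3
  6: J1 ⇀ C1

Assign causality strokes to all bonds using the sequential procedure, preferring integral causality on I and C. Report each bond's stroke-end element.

β4 |J2  (Se1: effort source, stroke at far end)
β5 |J3  (Se2: effort source, stroke at far end)
β2 |J2  (J3 effort already set via bond 5)
β3 |I1  (I1: I, integral causality)
β1 |J2  (J2 flow already set via bond 3)
β0 |TF1  (TF TF1: opposite of bond 1)
β6 |J1  (J1 flow already set via bond 0)

β0 →TF1
β1 →J2
β2 →J2
β3 →I1
β4 →J2
β5 →J3
β6 →J1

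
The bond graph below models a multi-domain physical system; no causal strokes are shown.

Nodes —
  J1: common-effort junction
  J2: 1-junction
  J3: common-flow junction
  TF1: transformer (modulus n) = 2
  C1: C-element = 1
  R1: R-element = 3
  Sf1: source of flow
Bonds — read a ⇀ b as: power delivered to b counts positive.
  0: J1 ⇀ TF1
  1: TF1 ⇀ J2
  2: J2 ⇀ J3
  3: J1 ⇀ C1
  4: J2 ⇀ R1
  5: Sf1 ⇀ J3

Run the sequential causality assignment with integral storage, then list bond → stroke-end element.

β0 stroke→TF1
β1 stroke→J2
β2 stroke→J3
β3 stroke→J1
β4 stroke→J2
β5 stroke→Sf1

bond 5 |Sf1  (Sf1 fixes flow; stroke at Sf1)
bond 2 |J3  (J3 flow already set via bond 5)
bond 1 |J2  (1-jn J2 has f-setter on 2)
bond 4 |J2  (common-f at J2 fixed by 2)
bond 0 |TF1  (TF TF1: opposite of bond 1)
bond 3 |J1  (J1: last free bond brings effort in)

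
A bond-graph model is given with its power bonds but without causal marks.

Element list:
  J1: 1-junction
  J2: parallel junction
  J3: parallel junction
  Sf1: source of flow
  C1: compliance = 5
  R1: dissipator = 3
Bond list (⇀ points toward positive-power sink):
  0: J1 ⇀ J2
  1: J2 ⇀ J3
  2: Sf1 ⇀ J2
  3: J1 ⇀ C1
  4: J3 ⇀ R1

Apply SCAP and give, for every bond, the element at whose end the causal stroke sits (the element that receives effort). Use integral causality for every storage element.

b2 |Sf1  (source Sf1 imposes f)
b3 |J1  (C1 outputs effort q/C1)
b0 |J2  (J1: last free bond brings flow in)
b1 |J3  (J2 effort already set via bond 0)
b4 |R1  (0-jn J3 has e-setter on 1)

b0 stroke at J2
b1 stroke at J3
b2 stroke at Sf1
b3 stroke at J1
b4 stroke at R1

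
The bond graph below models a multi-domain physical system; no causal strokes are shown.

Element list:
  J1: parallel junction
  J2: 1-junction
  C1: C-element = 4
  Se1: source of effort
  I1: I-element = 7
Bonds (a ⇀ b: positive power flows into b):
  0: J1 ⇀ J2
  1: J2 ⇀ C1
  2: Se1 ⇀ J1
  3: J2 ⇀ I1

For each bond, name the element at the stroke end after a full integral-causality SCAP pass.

#0 stroke at J2
#1 stroke at J2
#2 stroke at J1
#3 stroke at I1

β2 →J1  (Se1: effort source, stroke at far end)
β0 →J2  (J1: bond 2 brought effort, rest push out)
β1 →J2  (C1: C, integral causality)
β3 →I1  (closing 1-jn rule on J2)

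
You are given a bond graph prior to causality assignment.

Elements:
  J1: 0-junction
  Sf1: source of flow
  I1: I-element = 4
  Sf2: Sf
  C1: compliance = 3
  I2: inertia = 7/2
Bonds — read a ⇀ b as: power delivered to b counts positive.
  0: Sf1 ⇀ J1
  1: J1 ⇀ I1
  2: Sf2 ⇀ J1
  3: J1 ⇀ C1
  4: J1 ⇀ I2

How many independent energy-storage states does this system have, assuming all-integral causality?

3  (C1, I1, I2 all integral)

β0 stroke at Sf1  (Sf1 (Sf) sets flow on bond)
β2 stroke at Sf2  (Sf2: flow source, stroke at near end)
β1 stroke at I1  (I1: I, integral causality)
β3 stroke at J1  (C1 outputs effort q/C1)
β4 stroke at I2  (common-e at J1 fixed by 3)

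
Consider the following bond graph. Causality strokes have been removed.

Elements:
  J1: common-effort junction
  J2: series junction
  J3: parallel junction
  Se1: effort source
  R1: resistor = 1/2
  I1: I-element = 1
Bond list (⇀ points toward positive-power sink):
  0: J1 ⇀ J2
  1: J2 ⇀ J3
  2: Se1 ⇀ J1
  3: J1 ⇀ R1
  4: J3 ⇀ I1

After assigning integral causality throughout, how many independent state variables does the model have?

1  (I1 all integral)

bond 2 stroke at J1  (source Se1 imposes e)
bond 0 stroke at J2  (J1: bond 2 brought effort, rest push out)
bond 3 stroke at R1  (J1 effort already set via bond 2)
bond 1 stroke at J3  (J2: last free bond brings flow in)
bond 4 stroke at I1  (0-jn J3 has e-setter on 1)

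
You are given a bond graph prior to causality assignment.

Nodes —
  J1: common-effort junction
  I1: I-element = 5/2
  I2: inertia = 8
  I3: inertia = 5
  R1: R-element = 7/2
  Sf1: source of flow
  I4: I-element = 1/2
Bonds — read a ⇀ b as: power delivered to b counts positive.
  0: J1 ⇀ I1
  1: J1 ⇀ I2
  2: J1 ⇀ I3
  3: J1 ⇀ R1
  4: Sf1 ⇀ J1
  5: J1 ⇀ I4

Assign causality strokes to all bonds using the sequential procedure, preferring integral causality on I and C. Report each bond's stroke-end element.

bond 0 |I1
bond 1 |I2
bond 2 |I3
bond 3 |J1
bond 4 |Sf1
bond 5 |I4

#4 |Sf1  (Sf1 fixes flow; stroke at Sf1)
#0 |I1  (prefer integral on I1)
#1 |I2  (I2: I, integral causality)
#2 |I3  (I3 outputs flow p/I3)
#5 |I4  (I4 integral (f out))
#3 |J1  (J1 needs exactly one e-in)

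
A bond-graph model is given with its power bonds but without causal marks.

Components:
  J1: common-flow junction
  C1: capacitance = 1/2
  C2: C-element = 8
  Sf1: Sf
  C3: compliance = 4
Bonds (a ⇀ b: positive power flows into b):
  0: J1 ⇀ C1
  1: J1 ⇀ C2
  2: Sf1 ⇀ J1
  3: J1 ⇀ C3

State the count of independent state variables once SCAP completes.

3  (C1, C2, C3 all integral)

b2 |Sf1  (source Sf1 imposes f)
b0 |J1  (1-jn J1 has f-setter on 2)
b1 |J1  (J1: bond 2 brought flow, rest push out)
b3 |J1  (common-f at J1 fixed by 2)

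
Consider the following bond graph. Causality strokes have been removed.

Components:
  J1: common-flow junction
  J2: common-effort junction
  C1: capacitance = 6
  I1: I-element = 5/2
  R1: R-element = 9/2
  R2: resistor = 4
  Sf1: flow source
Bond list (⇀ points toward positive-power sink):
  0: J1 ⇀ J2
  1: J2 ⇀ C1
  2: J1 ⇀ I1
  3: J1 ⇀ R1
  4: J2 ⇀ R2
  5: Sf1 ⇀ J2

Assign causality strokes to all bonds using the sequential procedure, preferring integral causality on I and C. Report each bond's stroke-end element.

bond 5 |Sf1  (Sf1: flow source, stroke at near end)
bond 1 |J2  (C1 integral (e out))
bond 0 |J1  (J2 effort already set via bond 1)
bond 4 |R2  (J2: bond 1 brought effort, rest push out)
bond 2 |I1  (prefer integral on I1)
bond 3 |J1  (J1 flow already set via bond 2)

#0 |J1
#1 |J2
#2 |I1
#3 |J1
#4 |R2
#5 |Sf1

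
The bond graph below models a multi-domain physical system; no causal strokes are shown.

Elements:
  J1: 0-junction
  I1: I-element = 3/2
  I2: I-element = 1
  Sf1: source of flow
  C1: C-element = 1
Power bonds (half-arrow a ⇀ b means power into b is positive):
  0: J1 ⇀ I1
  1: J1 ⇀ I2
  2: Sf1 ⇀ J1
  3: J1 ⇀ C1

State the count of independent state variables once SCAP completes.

b2 →Sf1  (Sf1 (Sf) sets flow on bond)
b0 →I1  (I1 integral (f out))
b1 →I2  (I2: I, integral causality)
b3 →J1  (J1: last free bond brings effort in)

3  (C1, I1, I2 all integral)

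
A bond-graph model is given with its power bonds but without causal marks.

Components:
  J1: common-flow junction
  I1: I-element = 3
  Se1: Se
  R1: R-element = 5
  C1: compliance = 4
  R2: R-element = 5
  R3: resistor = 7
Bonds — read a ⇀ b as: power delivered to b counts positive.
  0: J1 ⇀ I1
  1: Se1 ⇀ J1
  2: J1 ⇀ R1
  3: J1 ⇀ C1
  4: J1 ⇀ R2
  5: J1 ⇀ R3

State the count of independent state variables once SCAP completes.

bond 1 stroke→J1  (Se1: effort source, stroke at far end)
bond 0 stroke→I1  (I1 outputs flow p/I1)
bond 2 stroke→J1  (J1 flow already set via bond 0)
bond 3 stroke→J1  (common-f at J1 fixed by 0)
bond 4 stroke→J1  (J1: bond 0 brought flow, rest push out)
bond 5 stroke→J1  (J1 flow already set via bond 0)

2  (C1, I1 all integral)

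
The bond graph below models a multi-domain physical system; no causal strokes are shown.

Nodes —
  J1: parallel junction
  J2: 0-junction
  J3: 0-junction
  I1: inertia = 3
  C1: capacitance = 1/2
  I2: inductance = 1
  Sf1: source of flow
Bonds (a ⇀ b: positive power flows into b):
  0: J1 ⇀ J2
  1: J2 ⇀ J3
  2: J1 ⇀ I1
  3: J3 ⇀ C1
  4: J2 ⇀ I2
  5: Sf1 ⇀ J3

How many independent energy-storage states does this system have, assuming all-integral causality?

bond 5 →Sf1  (Sf1 (Sf) sets flow on bond)
bond 2 →I1  (I1 outputs flow p/I1)
bond 0 →J1  (J1 needs exactly one e-in)
bond 3 →J3  (C1: C, integral causality)
bond 1 →J2  (J3 effort already set via bond 3)
bond 4 →I2  (0-jn J2 has e-setter on 1)

3  (C1, I1, I2 all integral)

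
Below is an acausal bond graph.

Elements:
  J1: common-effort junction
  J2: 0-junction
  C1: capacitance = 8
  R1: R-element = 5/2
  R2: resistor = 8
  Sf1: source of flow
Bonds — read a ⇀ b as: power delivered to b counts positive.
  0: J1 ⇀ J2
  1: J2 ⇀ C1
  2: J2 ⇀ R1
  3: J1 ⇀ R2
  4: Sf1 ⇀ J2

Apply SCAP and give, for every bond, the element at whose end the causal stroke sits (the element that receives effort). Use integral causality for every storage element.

bond 4 |Sf1  (Sf1 fixes flow; stroke at Sf1)
bond 1 |J2  (C1 outputs effort q/C1)
bond 0 |J1  (J2: bond 1 brought effort, rest push out)
bond 2 |R1  (J2 effort already set via bond 1)
bond 3 |R2  (J1 effort already set via bond 0)

bond 0 stroke at J1
bond 1 stroke at J2
bond 2 stroke at R1
bond 3 stroke at R2
bond 4 stroke at Sf1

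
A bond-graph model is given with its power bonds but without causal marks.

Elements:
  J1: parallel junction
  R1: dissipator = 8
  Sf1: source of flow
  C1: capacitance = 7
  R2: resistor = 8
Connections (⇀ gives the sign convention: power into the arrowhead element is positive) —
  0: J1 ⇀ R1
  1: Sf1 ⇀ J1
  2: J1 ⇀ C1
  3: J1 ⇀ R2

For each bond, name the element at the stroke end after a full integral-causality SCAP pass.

b1 stroke→Sf1  (Sf1 (Sf) sets flow on bond)
b2 stroke→J1  (C1: C, integral causality)
b0 stroke→R1  (J1 effort already set via bond 2)
b3 stroke→R2  (J1: bond 2 brought effort, rest push out)

b0 →R1
b1 →Sf1
b2 →J1
b3 →R2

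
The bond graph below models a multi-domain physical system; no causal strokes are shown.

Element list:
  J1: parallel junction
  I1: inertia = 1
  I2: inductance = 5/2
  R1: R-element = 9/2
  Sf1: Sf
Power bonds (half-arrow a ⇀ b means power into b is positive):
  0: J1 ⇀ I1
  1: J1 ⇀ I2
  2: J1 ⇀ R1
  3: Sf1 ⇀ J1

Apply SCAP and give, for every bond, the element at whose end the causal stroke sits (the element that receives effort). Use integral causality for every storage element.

β0 stroke at I1
β1 stroke at I2
β2 stroke at J1
β3 stroke at Sf1

#3 stroke at Sf1  (Sf1 (Sf) sets flow on bond)
#0 stroke at I1  (I1 integral (f out))
#1 stroke at I2  (I2 integral (f out))
#2 stroke at J1  (closing 0-jn rule on J1)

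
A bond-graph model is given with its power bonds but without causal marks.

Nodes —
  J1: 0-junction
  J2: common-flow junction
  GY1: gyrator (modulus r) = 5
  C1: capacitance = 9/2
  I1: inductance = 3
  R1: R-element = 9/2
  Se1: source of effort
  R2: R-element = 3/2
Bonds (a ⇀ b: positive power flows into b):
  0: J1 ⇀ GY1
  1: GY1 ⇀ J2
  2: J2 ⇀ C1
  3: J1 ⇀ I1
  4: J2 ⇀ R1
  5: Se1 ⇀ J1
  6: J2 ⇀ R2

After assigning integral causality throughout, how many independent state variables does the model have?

#5 stroke at J1  (Se1 fixes effort; stroke away)
#0 stroke at GY1  (J1 effort already set via bond 5)
#3 stroke at I1  (common-e at J1 fixed by 5)
#1 stroke at GY1  (GY1 both-in/both-out from 0)
#2 stroke at J2  (J2: bond 1 brought flow, rest push out)
#4 stroke at J2  (J2: bond 1 brought flow, rest push out)
#6 stroke at J2  (common-f at J2 fixed by 1)

2  (C1, I1 all integral)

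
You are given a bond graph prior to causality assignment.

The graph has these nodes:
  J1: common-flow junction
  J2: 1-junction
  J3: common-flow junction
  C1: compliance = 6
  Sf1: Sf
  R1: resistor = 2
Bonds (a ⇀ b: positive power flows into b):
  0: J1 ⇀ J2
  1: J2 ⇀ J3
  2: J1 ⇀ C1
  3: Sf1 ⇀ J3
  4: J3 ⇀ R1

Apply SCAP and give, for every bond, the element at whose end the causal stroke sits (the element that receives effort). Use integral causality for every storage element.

β3 |Sf1  (Sf1: flow source, stroke at near end)
β1 |J3  (J3: bond 3 brought flow, rest push out)
β4 |J3  (J3 flow already set via bond 3)
β0 |J2  (J2 flow already set via bond 1)
β2 |J1  (J1: bond 0 brought flow, rest push out)

#0 →J2
#1 →J3
#2 →J1
#3 →Sf1
#4 →J3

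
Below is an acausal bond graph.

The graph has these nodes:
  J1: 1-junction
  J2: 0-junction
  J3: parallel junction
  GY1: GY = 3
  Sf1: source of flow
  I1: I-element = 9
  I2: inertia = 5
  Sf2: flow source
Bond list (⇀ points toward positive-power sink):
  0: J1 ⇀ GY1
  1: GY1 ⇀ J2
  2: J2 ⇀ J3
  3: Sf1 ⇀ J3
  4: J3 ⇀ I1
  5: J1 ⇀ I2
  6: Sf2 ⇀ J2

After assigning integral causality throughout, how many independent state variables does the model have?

#3 stroke at Sf1  (Sf1: flow source, stroke at near end)
#6 stroke at Sf2  (Sf2 fixes flow; stroke at Sf2)
#4 stroke at I1  (I1 outputs flow p/I1)
#2 stroke at J3  (only one effort-in slot at J3)
#1 stroke at J2  (only one effort-in slot at J2)
#0 stroke at J1  (GY1 both-in/both-out from 1)
#5 stroke at I2  (only one flow-in slot at J1)

2  (I1, I2 all integral)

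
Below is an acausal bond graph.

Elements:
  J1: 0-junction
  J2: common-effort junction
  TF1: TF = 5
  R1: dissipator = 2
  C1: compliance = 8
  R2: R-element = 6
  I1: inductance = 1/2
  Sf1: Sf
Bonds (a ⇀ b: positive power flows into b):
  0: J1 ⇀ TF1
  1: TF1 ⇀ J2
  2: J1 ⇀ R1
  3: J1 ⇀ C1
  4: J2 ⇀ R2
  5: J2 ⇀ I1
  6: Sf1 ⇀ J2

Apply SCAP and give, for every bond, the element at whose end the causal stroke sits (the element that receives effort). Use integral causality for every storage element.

#6 |Sf1  (Sf1 (Sf) sets flow on bond)
#3 |J1  (C1: C, integral causality)
#0 |TF1  (common-e at J1 fixed by 3)
#2 |R1  (J1 effort already set via bond 3)
#1 |J2  (through TF1, causality passes straight; one stroke at TF1)
#4 |R2  (common-e at J2 fixed by 1)
#5 |I1  (J2: bond 1 brought effort, rest push out)

b0 |TF1
b1 |J2
b2 |R1
b3 |J1
b4 |R2
b5 |I1
b6 |Sf1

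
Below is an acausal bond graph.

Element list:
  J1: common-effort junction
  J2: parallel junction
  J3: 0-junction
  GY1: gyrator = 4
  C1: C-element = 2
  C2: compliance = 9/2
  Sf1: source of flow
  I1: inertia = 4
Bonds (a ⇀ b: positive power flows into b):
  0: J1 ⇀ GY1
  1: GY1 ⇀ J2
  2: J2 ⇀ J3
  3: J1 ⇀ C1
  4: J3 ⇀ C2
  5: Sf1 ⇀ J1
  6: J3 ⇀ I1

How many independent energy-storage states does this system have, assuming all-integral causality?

#5 →Sf1  (Sf1 fixes flow; stroke at Sf1)
#3 →J1  (prefer integral on C1)
#0 →GY1  (J1: bond 3 brought effort, rest push out)
#1 →GY1  (GY GY1: same side as bond 0)
#2 →J2  (only one effort-in slot at J2)
#4 →J3  (prefer integral on C2)
#6 →I1  (J3: bond 4 brought effort, rest push out)

3  (C1, C2, I1 all integral)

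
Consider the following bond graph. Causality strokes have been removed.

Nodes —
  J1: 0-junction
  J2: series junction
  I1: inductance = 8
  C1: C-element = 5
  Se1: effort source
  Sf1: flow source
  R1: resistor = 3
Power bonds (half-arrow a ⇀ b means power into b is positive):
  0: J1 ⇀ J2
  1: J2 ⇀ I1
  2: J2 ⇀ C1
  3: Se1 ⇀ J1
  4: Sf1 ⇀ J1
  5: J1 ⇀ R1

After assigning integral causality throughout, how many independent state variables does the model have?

2  (C1, I1 all integral)

bond 3 →J1  (Se1 (Se) sets effort on bond)
bond 4 →Sf1  (source Sf1 imposes f)
bond 0 →J2  (common-e at J1 fixed by 3)
bond 5 →R1  (J1: bond 3 brought effort, rest push out)
bond 1 →I1  (I1 integral (f out))
bond 2 →J2  (J2 flow already set via bond 1)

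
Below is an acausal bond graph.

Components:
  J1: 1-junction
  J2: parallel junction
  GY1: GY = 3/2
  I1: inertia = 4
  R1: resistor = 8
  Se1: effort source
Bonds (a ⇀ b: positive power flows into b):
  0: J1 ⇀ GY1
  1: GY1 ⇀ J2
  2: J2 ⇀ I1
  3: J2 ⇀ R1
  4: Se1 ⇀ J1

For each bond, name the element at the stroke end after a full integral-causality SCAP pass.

bond 4 stroke at J1  (Se1 fixes effort; stroke away)
bond 0 stroke at GY1  (J1 needs exactly one f-in)
bond 1 stroke at GY1  (GY1 both-in/both-out from 0)
bond 2 stroke at I1  (I1 integral (f out))
bond 3 stroke at J2  (closing 0-jn rule on J2)

b0 stroke at GY1
b1 stroke at GY1
b2 stroke at I1
b3 stroke at J2
b4 stroke at J1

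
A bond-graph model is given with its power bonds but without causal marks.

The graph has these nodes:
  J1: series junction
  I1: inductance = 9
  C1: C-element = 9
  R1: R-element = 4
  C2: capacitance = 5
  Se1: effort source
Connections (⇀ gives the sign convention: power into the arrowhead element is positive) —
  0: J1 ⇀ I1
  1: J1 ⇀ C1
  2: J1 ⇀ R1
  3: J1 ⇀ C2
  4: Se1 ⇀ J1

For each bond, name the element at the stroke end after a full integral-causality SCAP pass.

b4 →J1  (Se1: effort source, stroke at far end)
b0 →I1  (prefer integral on I1)
b1 →J1  (J1 flow already set via bond 0)
b2 →J1  (1-jn J1 has f-setter on 0)
b3 →J1  (1-jn J1 has f-setter on 0)

#0 stroke→I1
#1 stroke→J1
#2 stroke→J1
#3 stroke→J1
#4 stroke→J1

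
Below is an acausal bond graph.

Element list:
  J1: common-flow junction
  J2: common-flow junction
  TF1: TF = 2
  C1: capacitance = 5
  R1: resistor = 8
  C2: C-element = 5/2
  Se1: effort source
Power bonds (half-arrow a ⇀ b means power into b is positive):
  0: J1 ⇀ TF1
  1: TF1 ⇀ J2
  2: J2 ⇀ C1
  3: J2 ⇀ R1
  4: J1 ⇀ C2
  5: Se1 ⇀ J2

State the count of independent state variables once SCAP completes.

2  (C1, C2 all integral)

bond 5 stroke at J2  (Se1: effort source, stroke at far end)
bond 2 stroke at J2  (C1 integral (e out))
bond 4 stroke at J1  (C2: C, integral causality)
bond 0 stroke at TF1  (J1: last free bond brings flow in)
bond 1 stroke at J2  (through TF1, causality passes straight; one stroke at TF1)
bond 3 stroke at R1  (J2: last free bond brings flow in)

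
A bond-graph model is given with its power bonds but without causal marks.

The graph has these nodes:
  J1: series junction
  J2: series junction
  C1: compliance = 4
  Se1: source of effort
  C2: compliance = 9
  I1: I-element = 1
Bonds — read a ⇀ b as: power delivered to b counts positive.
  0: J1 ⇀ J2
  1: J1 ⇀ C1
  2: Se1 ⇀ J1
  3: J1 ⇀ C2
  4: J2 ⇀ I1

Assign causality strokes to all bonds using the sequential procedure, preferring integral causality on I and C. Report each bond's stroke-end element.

bond 2 |J1  (source Se1 imposes e)
bond 1 |J1  (C1 integral (e out))
bond 3 |J1  (C2 integral (e out))
bond 0 |J2  (J1: last free bond brings flow in)
bond 4 |I1  (J2 needs exactly one f-in)

#0 |J2
#1 |J1
#2 |J1
#3 |J1
#4 |I1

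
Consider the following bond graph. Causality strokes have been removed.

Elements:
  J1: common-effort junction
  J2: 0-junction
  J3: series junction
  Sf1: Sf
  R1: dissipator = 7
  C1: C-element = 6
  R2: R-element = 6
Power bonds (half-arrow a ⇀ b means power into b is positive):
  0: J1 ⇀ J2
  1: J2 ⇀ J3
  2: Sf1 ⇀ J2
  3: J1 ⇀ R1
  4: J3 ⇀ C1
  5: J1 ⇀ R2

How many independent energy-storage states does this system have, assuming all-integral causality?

1  (C1 all integral)

#2 stroke at Sf1  (Sf1 fixes flow; stroke at Sf1)
#4 stroke at J3  (prefer integral on C1)
#1 stroke at J2  (closing 1-jn rule on J3)
#0 stroke at J1  (J2: bond 1 brought effort, rest push out)
#3 stroke at R1  (0-jn J1 has e-setter on 0)
#5 stroke at R2  (0-jn J1 has e-setter on 0)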